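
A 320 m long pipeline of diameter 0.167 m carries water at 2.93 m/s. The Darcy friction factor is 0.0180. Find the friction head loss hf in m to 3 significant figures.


Approach: apply the Darcy-Weisbach equation, hf = f*(L/D)*(v^2/(2g)).
hf = 0.0180 * (320/0.167) * (2.93^2 / (2*9.81))
hf = 15.1 m
Therefore the friction head loss hf = 15.1 m.


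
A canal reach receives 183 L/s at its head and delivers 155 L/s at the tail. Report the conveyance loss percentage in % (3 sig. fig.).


Approach: apply the conveyance loss ratio, loss% = ((Q_head - Q_tail)/Q_head)*100.
loss = ((183 - 155)/183)*100 = 15.3 %
Therefore the conveyance loss percentage = 15.3 %.


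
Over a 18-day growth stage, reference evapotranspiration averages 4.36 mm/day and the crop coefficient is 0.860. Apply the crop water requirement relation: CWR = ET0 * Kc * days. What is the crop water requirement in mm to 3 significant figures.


CWR = 4.36 * 0.860 * 18 = 67.5 mm
Therefore the crop water requirement = 67.5 mm.


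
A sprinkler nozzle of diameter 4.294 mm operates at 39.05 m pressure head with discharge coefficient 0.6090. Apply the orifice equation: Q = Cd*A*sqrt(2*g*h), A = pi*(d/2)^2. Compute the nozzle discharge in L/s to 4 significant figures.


A = pi*(4.294e-3/2)^2 = 1.44815e-05 m^2
Q = 0.6090 * 1.44815e-05 * sqrt(2*9.81*39.05) * 1000 = 0.2441 L/s
Therefore the nozzle discharge = 0.2441 L/s.


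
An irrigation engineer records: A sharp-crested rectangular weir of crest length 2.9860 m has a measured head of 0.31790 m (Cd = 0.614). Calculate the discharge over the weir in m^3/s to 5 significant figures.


Approach: apply the rectangular weir equation, Q = (2/3)*Cd*L*sqrt(2g)*H^1.5.
Q = (2/3)*0.614*2.9860*sqrt(2*9.81)*0.31790^1.5 = 0.97040 m^3/s
Therefore the discharge over the weir = 0.97040 m^3/s.


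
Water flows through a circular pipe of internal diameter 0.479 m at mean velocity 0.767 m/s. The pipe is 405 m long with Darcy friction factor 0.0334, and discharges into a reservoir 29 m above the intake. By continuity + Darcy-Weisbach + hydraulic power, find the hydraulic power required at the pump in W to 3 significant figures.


Approach: apply continuity + Darcy-Weisbach + hydraulic power, Q = A*v; hf = f*(L/D)*(v^2/(2g)); H = static + hf; P = rho*g*Q*H.
Step 1 — flow rate (continuity, Q = A*v):
  A = pi*(0.479/2)^2 = 0.18020 m^2
  Q = 0.18020 * 0.767 = 0.13822 m^3/s
Step 2 — friction head loss (Darcy-Weisbach):
  hf = 0.0334 * (405/0.479) * (0.767^2 / (2*9.81))
  hf = 0.84675 m
Step 3 — total head: H = 29 + 0.84675 = 29.847 m
Step 4 — hydraulic power (P = rho*g*Q*H):
  P = 1000 * 9.81 * 0.13822 * 29.847 = 40500 W
Therefore the hydraulic power required at the pump = 40500 W.


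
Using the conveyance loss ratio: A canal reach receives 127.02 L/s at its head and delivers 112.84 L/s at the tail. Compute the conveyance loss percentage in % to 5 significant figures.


Approach: apply the conveyance loss ratio, loss% = ((Q_head - Q_tail)/Q_head)*100.
loss = ((127.02 - 112.84)/127.02)*100 = 11.164 %
Therefore the conveyance loss percentage = 11.164 %.


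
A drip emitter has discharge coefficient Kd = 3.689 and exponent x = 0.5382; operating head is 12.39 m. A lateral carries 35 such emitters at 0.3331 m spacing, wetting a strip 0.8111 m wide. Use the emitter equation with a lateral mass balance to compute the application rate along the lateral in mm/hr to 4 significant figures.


Approach: apply the emitter equation with a lateral mass balance, q = Kd*h^x; Q = n*q; rate = Q/(n*spacing*width).
Step 1 — single emitter flow (q = Kd*h^x):
  q = 3.689 * 12.39^0.5382 = 14.2955 L/hr
Step 2 — total lateral flow: Q = 35 * 14.2955 = 500.343 L/hr
Step 3 — wetted area: A = 35 * 0.3331 * 0.8111 = 9.45621 m^2
Step 4 — application rate: Q/A = 500.343/9.45621 = 52.91 mm/hr
Therefore the application rate along the lateral = 52.91 mm/hr.


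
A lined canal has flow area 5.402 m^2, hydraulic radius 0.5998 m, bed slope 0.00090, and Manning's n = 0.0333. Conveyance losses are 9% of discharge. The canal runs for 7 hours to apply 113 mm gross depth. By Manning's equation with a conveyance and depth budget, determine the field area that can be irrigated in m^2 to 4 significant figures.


Approach: apply Manning's equation with a conveyance and depth budget, Q = (1/n)*A*R^(2/3)*S^(1/2); Q_field = Q*(1-loss); Area = Q_field*t/(d/1000).
Step 1 — canal discharge (Manning's equation):
  Q = (1/0.0333) * 5.402 * 0.5998^(2/3) * 0.00090^(1/2) = 3.46127 m^3/s
Step 2 — delivered flow: Q_field = 3.46127*(1 - 9/100) = 3.14976 m^3/s
Step 3 — volume delivered: V = 3.14976 * 7*3600 = 79373.9 m^3
Step 4 — area served: A = V / (depth/1000) = 79373.9 / 0.113 = 702400 m^2
Therefore the field area that can be irrigated = 702400 m^2.


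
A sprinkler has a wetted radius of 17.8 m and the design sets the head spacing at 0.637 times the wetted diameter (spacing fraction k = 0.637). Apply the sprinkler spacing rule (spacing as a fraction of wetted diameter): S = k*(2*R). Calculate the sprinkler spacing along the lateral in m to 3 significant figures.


S = 0.637 * (2 * 17.8) = 22.7 m
Therefore the sprinkler spacing along the lateral = 22.7 m.


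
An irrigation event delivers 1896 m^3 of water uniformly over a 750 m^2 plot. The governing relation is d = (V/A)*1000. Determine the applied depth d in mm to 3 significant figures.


d = (1896 / 750) * 1000 = 2530 mm
Therefore the applied depth d = 2530 mm.


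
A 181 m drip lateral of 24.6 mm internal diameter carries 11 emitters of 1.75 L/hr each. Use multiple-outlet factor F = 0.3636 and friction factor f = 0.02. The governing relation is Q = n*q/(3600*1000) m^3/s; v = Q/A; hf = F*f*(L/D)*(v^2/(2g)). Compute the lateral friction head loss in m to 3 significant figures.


Q = 11*1.75/(3600*1000) = 5.3472e-06 m^3/s
A = pi*(24.6e-3/2)^2 = 4.7529e-04 m^2, so v = Q/A = 0.011250 m/s
hf = 0.3636*0.02*(181/0.0246)*(0.011250^2/(2*9.81)) = 0.000345 m
Therefore the lateral friction head loss = 0.000345 m.


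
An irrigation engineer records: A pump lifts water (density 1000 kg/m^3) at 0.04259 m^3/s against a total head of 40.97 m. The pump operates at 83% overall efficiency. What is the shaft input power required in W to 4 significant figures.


Approach: apply hydraulic power then efficiency conversion, P = rho*g*Q*H; P_in = P/eta.
Step 1 — hydraulic power (P = rho*g*Q*H):
  P = 1000 * 9.81 * 0.04259 * 40.97 = 17117.6 W
Step 2 — input power: P_in = P/eta = 17117.6 / 0.83 = 20620 W
Therefore the shaft input power required = 20620 W.


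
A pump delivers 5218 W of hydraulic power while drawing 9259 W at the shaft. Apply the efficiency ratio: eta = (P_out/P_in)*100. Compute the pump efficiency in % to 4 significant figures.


eta = (5218 / 9259) * 100 = 56.36 %
Therefore the pump efficiency = 56.36 %.


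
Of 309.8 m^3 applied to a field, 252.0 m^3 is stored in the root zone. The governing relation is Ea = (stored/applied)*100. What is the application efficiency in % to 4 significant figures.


Ea = (252.0/309.8)*100 = 81.34 %
Therefore the application efficiency = 81.34 %.


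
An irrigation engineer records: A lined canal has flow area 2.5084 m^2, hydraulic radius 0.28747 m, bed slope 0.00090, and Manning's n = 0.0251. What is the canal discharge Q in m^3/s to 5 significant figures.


Approach: apply Manning's equation, Q = (1/n)*A*R^(2/3)*S^(1/2).
Q = (1/0.0251) * 2.5084 * 0.28747^(2/3) * 0.00090^(1/2) = 1.3059 m^3/s
Therefore the canal discharge Q = 1.3059 m^3/s.


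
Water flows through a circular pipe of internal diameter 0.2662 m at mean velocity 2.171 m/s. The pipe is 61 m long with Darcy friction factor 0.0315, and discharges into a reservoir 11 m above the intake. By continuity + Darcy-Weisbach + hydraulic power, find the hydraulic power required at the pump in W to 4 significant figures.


Approach: apply continuity + Darcy-Weisbach + hydraulic power, Q = A*v; hf = f*(L/D)*(v^2/(2g)); H = static + hf; P = rho*g*Q*H.
Step 1 — flow rate (continuity, Q = A*v):
  A = pi*(0.2662/2)^2 = 0.0556552 m^2
  Q = 0.0556552 * 2.171 = 0.120828 m^3/s
Step 2 — friction head loss (Darcy-Weisbach):
  hf = 0.0315 * (61/0.2662) * (2.171^2 / (2*9.81))
  hf = 1.73402 m
Step 3 — total head: H = 11 + 1.73402 = 12.7340 m
Step 4 — hydraulic power (P = rho*g*Q*H):
  P = 1000 * 9.81 * 0.120828 * 12.7340 = 15090 W
Therefore the hydraulic power required at the pump = 15090 W.


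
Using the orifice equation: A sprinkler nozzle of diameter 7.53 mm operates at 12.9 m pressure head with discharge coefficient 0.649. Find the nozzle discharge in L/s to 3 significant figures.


Approach: apply the orifice equation, Q = Cd*A*sqrt(2*g*h), A = pi*(d/2)^2.
A = pi*(7.53e-3/2)^2 = 4.4533e-05 m^2
Q = 0.649 * 4.4533e-05 * sqrt(2*9.81*12.9) * 1000 = 0.460 L/s
Therefore the nozzle discharge = 0.460 L/s.


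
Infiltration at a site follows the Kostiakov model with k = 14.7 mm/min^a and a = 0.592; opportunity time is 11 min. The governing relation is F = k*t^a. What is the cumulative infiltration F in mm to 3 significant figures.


F = 14.7 * 11^0.592 = 60.8 mm
Therefore the cumulative infiltration F = 60.8 mm.


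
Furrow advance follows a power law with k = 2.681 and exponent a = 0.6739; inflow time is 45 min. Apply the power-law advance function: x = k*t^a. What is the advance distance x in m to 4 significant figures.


x = 2.681 * 45^0.6739 = 34.87 m
Therefore the advance distance x = 34.87 m.


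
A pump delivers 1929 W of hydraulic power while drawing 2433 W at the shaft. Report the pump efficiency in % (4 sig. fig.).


Approach: apply the efficiency ratio, eta = (P_out/P_in)*100.
eta = (1929 / 2433) * 100 = 79.28 %
Therefore the pump efficiency = 79.28 %.


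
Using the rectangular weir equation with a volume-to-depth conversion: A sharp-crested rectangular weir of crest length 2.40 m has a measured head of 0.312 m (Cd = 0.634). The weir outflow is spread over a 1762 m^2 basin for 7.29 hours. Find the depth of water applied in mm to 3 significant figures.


Approach: apply the rectangular weir equation with a volume-to-depth conversion, Q = (2/3)*Cd*L*sqrt(2g)*H^1.5; d = Q*t/A * 1000.
Step 1 — weir discharge:
  Q = (2/3)*0.634*2.40*sqrt(2*9.81)*0.312^1.5 = 0.78305 m^3/s
Step 2 — volume: V = 0.78305 * 7.29*3600 = 20550 m^3
Step 3 — depth: d = V/A * 1000 = 20550/1762 * 1000 = 11700 mm
Therefore the depth of water applied = 11700 mm.


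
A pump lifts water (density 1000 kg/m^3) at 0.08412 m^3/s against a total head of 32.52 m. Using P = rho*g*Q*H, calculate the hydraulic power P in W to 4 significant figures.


P = 1000 * 9.81 * 0.08412 * 32.52 = 26840 W
Therefore the hydraulic power P = 26840 W.


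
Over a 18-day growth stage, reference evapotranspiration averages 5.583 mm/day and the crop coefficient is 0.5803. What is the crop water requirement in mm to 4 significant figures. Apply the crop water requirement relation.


Approach: apply the crop water requirement relation, CWR = ET0 * Kc * days.
CWR = 5.583 * 0.5803 * 18 = 58.32 mm
Therefore the crop water requirement = 58.32 mm.


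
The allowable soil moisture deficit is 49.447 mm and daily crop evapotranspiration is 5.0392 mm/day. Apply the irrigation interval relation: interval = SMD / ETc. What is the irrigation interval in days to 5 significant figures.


interval = 49.447 / 5.0392 = 9.8125 days
Therefore the irrigation interval = 9.8125 days.


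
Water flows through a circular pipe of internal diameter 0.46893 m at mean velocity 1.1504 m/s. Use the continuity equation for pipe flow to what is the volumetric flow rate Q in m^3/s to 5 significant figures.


Approach: apply the continuity equation for pipe flow, Q = A * v with A = pi*(D/2)^2.
A = pi*(0.46893/2)^2 = 0.1727054 m^2
Q = 0.1727054 * 1.1504 = 0.19868 m^3/s
Therefore the volumetric flow rate Q = 0.19868 m^3/s.


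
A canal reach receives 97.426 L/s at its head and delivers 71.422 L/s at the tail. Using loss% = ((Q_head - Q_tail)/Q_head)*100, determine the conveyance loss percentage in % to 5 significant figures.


loss = ((97.426 - 71.422)/97.426)*100 = 26.691 %
Therefore the conveyance loss percentage = 26.691 %.


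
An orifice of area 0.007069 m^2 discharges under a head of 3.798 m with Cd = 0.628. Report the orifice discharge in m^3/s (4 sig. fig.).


Approach: apply the orifice equation, Q = Cd*A*sqrt(2*g*h).
Q = 0.628 * 0.007069 * sqrt(2*9.81*3.798) = 0.03832 m^3/s
Therefore the orifice discharge = 0.03832 m^3/s.


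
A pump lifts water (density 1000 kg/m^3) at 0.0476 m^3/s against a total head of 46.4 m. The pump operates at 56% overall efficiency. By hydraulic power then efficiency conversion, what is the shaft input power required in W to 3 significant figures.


Approach: apply hydraulic power then efficiency conversion, P = rho*g*Q*H; P_in = P/eta.
Step 1 — hydraulic power (P = rho*g*Q*H):
  P = 1000 * 9.81 * 0.0476 * 46.4 = 21667 W
Step 2 — input power: P_in = P/eta = 21667 / 0.56 = 38700 W
Therefore the shaft input power required = 38700 W.


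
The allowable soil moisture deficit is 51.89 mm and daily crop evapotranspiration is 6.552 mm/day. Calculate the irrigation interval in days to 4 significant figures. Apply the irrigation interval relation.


Approach: apply the irrigation interval relation, interval = SMD / ETc.
interval = 51.89 / 6.552 = 7.920 days
Therefore the irrigation interval = 7.920 days.


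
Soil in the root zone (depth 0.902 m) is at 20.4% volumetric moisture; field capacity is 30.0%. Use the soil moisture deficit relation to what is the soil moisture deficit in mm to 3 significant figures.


Approach: apply the soil moisture deficit relation, SMD = (FC - theta)/100 * depth * 1000.
SMD = (30.0 - 20.4)/100 * 0.902 * 1000 = 86.6 mm
Therefore the soil moisture deficit = 86.6 mm.


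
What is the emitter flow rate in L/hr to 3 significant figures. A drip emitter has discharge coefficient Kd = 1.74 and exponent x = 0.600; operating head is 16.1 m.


Approach: apply the emitter characteristic equation, q = Kd * h^x.
q = 1.74 * 16.1^0.600 = 9.22 L/hr
Therefore the emitter flow rate = 9.22 L/hr.


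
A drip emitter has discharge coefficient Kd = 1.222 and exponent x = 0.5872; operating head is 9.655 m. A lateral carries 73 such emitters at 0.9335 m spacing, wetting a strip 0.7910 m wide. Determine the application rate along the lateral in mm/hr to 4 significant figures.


Approach: apply the emitter equation with a lateral mass balance, q = Kd*h^x; Q = n*q; rate = Q/(n*spacing*width).
Step 1 — single emitter flow (q = Kd*h^x):
  q = 1.222 * 9.655^0.5872 = 4.62719 L/hr
Step 2 — total lateral flow: Q = 73 * 4.62719 = 337.785 L/hr
Step 3 — wetted area: A = 73 * 0.9335 * 0.7910 = 53.9031 m^2
Step 4 — application rate: Q/A = 337.785/53.9031 = 6.267 mm/hr
Therefore the application rate along the lateral = 6.267 mm/hr.


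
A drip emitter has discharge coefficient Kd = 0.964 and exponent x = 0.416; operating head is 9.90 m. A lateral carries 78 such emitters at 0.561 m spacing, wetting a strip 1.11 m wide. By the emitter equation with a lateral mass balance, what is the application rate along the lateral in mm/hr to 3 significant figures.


Approach: apply the emitter equation with a lateral mass balance, q = Kd*h^x; Q = n*q; rate = Q/(n*spacing*width).
Step 1 — single emitter flow (q = Kd*h^x):
  q = 0.964 * 9.90^0.416 = 2.5019 L/hr
Step 2 — total lateral flow: Q = 78 * 2.5019 = 195.14 L/hr
Step 3 — wetted area: A = 78 * 0.561 * 1.11 = 48.571 m^2
Step 4 — application rate: Q/A = 195.14/48.571 = 4.02 mm/hr
Therefore the application rate along the lateral = 4.02 mm/hr.


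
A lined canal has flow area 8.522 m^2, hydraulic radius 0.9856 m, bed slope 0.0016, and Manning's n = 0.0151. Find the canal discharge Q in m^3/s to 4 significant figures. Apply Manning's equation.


Approach: apply Manning's equation, Q = (1/n)*A*R^(2/3)*S^(1/2).
Q = (1/0.0151) * 8.522 * 0.9856^(2/3) * 0.0016^(1/2) = 22.36 m^3/s
Therefore the canal discharge Q = 22.36 m^3/s.


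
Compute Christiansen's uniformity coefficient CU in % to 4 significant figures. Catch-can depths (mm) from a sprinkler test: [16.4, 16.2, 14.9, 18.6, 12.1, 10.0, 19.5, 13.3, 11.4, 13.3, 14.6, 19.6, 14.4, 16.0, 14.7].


Approach: apply Christiansen's uniformity coefficient, CU = (1 - mean_abs_deviation/mean)*100.
mean = 15.0000 mm
mean |d_i - mean| = 2.17333 mm
CU = (1 - 2.17333/15.0000)*100 = 85.51 %
Therefore Christiansen's uniformity coefficient CU = 85.51 %.


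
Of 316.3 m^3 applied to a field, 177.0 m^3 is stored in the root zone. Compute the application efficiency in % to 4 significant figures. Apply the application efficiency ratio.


Approach: apply the application efficiency ratio, Ea = (stored/applied)*100.
Ea = (177.0/316.3)*100 = 55.96 %
Therefore the application efficiency = 55.96 %.


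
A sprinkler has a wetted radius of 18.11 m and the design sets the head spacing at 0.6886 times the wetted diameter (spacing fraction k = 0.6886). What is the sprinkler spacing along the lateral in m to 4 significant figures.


Approach: apply the sprinkler spacing rule (spacing as a fraction of wetted diameter), S = k*(2*R).
S = 0.6886 * (2 * 18.11) = 24.94 m
Therefore the sprinkler spacing along the lateral = 24.94 m.


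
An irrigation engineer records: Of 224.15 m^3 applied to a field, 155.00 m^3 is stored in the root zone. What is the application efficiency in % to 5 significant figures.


Approach: apply the application efficiency ratio, Ea = (stored/applied)*100.
Ea = (155.00/224.15)*100 = 69.150 %
Therefore the application efficiency = 69.150 %.


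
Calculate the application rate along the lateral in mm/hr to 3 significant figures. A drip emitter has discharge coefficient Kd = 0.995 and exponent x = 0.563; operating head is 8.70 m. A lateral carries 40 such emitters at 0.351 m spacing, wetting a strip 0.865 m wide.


Approach: apply the emitter equation with a lateral mass balance, q = Kd*h^x; Q = n*q; rate = Q/(n*spacing*width).
Step 1 — single emitter flow (q = Kd*h^x):
  q = 0.995 * 8.70^0.563 = 3.3634 L/hr
Step 2 — total lateral flow: Q = 40 * 3.3634 = 134.53 L/hr
Step 3 — wetted area: A = 40 * 0.351 * 0.865 = 12.145 m^2
Step 4 — application rate: Q/A = 134.53/12.145 = 11.1 mm/hr
Therefore the application rate along the lateral = 11.1 mm/hr.


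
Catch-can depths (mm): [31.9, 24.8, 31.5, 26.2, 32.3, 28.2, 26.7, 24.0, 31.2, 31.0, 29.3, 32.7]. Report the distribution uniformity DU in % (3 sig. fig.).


Approach: apply the low-quarter distribution uniformity, DU = (mean of lowest quarter of readings / overall mean)*100.
sorted lowest 3 of 12: [24.0, 24.8, 26.2] -> mean = 25.000 mm
overall mean = 29.150 mm
DU = (25.000/29.150)*100 = 85.8 %
Therefore the distribution uniformity DU = 85.8 %.


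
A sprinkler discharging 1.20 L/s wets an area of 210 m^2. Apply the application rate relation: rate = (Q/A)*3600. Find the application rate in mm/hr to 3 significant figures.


rate = (1.20 / 210) * 3600 = 20.6 mm/hr
Therefore the application rate = 20.6 mm/hr.


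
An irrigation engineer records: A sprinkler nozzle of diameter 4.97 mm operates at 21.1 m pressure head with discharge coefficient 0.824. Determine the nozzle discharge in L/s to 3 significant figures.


Approach: apply the orifice equation, Q = Cd*A*sqrt(2*g*h), A = pi*(d/2)^2.
A = pi*(4.97e-3/2)^2 = 1.9400e-05 m^2
Q = 0.824 * 1.9400e-05 * sqrt(2*9.81*21.1) * 1000 = 0.325 L/s
Therefore the nozzle discharge = 0.325 L/s.


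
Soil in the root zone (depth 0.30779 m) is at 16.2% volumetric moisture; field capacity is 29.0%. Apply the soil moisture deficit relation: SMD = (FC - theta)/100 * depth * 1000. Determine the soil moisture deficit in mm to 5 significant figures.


SMD = (29.0 - 16.2)/100 * 0.30779 * 1000 = 39.397 mm
Therefore the soil moisture deficit = 39.397 mm.


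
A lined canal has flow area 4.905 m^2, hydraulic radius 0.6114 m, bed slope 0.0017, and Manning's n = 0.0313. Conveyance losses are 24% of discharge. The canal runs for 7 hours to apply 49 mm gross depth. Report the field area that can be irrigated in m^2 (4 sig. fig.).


Approach: apply Manning's equation with a conveyance and depth budget, Q = (1/n)*A*R^(2/3)*S^(1/2); Q_field = Q*(1-loss); Area = Q_field*t/(d/1000).
Step 1 — canal discharge (Manning's equation):
  Q = (1/0.0313) * 4.905 * 0.6114^(2/3) * 0.0017^(1/2) = 4.65446 m^3/s
Step 2 — delivered flow: Q_field = 4.65446*(1 - 24/100) = 3.53739 m^3/s
Step 3 — volume delivered: V = 3.53739 * 7*3600 = 89142.2 m^3
Step 4 — area served: A = V / (depth/1000) = 89142.2 / 0.049 = 1819000 m^2
Therefore the field area that can be irrigated = 1819000 m^2.


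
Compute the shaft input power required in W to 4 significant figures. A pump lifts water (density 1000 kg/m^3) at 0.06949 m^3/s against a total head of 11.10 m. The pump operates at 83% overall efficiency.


Approach: apply hydraulic power then efficiency conversion, P = rho*g*Q*H; P_in = P/eta.
Step 1 — hydraulic power (P = rho*g*Q*H):
  P = 1000 * 9.81 * 0.06949 * 11.10 = 7566.84 W
Step 2 — input power: P_in = P/eta = 7566.84 / 0.83 = 9117 W
Therefore the shaft input power required = 9117 W.


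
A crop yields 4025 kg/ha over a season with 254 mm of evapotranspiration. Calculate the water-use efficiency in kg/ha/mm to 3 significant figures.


Approach: apply the water-use efficiency ratio, WUE = yield/ET.
WUE = 4025 / 254 = 15.8 kg/ha/mm
Therefore the water-use efficiency = 15.8 kg/ha/mm.


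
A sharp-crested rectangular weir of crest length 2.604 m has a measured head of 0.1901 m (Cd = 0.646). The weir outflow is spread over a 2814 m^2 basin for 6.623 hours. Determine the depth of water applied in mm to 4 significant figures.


Approach: apply the rectangular weir equation with a volume-to-depth conversion, Q = (2/3)*Cd*L*sqrt(2g)*H^1.5; d = Q*t/A * 1000.
Step 1 — weir discharge:
  Q = (2/3)*0.646*2.604*sqrt(2*9.81)*0.1901^1.5 = 0.411723 m^3/s
Step 2 — volume: V = 0.411723 * 6.623*3600 = 9816.62 m^3
Step 3 — depth: d = V/A * 1000 = 9816.62/2814 * 1000 = 3488 mm
Therefore the depth of water applied = 3488 mm.


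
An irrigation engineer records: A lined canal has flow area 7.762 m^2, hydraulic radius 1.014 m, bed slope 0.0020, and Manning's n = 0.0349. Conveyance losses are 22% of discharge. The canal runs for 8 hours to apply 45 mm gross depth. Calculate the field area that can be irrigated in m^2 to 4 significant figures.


Approach: apply Manning's equation with a conveyance and depth budget, Q = (1/n)*A*R^(2/3)*S^(1/2); Q_field = Q*(1-loss); Area = Q_field*t/(d/1000).
Step 1 — canal discharge (Manning's equation):
  Q = (1/0.0349) * 7.762 * 1.014^(2/3) * 0.0020^(1/2) = 10.0390 m^3/s
Step 2 — delivered flow: Q_field = 10.0390*(1 - 22/100) = 7.83038 m^3/s
Step 3 — volume delivered: V = 7.83038 * 8*3600 = 225515 m^3
Step 4 — area served: A = V / (depth/1000) = 225515 / 0.045 = 5011000 m^2
Therefore the field area that can be irrigated = 5011000 m^2.


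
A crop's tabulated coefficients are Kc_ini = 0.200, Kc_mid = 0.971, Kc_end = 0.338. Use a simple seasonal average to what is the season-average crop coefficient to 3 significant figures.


Approach: apply a simple seasonal average, Kc_avg = (Kc_ini + Kc_mid + Kc_end)/3.
Kc_avg = (0.200 + 0.971 + 0.338)/3 = 0.503
Therefore the season-average crop coefficient = 0.503.


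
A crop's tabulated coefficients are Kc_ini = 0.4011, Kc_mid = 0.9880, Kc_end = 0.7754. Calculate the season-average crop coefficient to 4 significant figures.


Approach: apply a simple seasonal average, Kc_avg = (Kc_ini + Kc_mid + Kc_end)/3.
Kc_avg = (0.4011 + 0.9880 + 0.7754)/3 = 0.7215
Therefore the season-average crop coefficient = 0.7215.


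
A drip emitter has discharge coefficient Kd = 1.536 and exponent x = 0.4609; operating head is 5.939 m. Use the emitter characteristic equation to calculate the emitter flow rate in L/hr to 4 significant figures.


Approach: apply the emitter characteristic equation, q = Kd * h^x.
q = 1.536 * 5.939^0.4609 = 3.491 L/hr
Therefore the emitter flow rate = 3.491 L/hr.


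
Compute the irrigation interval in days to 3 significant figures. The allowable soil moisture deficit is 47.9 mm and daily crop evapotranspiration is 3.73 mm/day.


Approach: apply the irrigation interval relation, interval = SMD / ETc.
interval = 47.9 / 3.73 = 12.8 days
Therefore the irrigation interval = 12.8 days.


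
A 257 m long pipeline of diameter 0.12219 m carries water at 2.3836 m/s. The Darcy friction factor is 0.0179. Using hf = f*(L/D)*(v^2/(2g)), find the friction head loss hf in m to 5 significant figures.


hf = 0.0179 * (257/0.12219) * (2.3836^2 / (2*9.81))
hf = 10.902 m
Therefore the friction head loss hf = 10.902 m.


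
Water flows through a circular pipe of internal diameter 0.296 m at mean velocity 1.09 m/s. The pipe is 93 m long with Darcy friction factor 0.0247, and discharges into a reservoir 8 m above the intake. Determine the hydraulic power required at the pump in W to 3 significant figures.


Approach: apply continuity + Darcy-Weisbach + hydraulic power, Q = A*v; hf = f*(L/D)*(v^2/(2g)); H = static + hf; P = rho*g*Q*H.
Step 1 — flow rate (continuity, Q = A*v):
  A = pi*(0.296/2)^2 = 0.068813 m^2
  Q = 0.068813 * 1.09 = 0.075007 m^3/s
Step 2 — friction head loss (Darcy-Weisbach):
  hf = 0.0247 * (93/0.296) * (1.09^2 / (2*9.81))
  hf = 0.46994 m
Step 3 — total head: H = 8 + 0.46994 = 8.4699 m
Step 4 — hydraulic power (P = rho*g*Q*H):
  P = 1000 * 9.81 * 0.075007 * 8.4699 = 6230 W
Therefore the hydraulic power required at the pump = 6230 W.


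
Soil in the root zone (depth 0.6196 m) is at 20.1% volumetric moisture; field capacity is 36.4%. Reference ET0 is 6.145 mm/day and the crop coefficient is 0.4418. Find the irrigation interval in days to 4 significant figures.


Approach: apply soil-water budget scheduling, SMD = (FC-theta)/100*depth*1000; ETc = ET0*Kc; interval = SMD/ETc.
Step 1 — soil moisture deficit:
  SMD = (36.4 - 20.1)/100 * 0.6196 * 1000 = 100.995 mm
Step 2 — daily crop ET (ETc = ET0*Kc):
  ETc = 6.145 * 0.4418 = 2.71486 mm/day
Step 3 — irrigation interval (SMD/ETc):
  interval = 100.995 / 2.71486 = 37.20 days
Therefore the irrigation interval = 37.20 days.


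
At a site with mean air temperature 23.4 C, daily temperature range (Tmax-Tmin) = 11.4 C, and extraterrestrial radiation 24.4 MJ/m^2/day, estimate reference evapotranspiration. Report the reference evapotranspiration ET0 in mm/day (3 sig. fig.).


Approach: apply the Hargreaves-Samani method, ET0 = 0.0023*(Tmean+17.8)*sqrt(Tmax-Tmin)*0.408*Ra.
ET0 = 0.0023*(23.4+17.8)*sqrt(11.4)*0.408*24.4 = 3.19 mm/day
Therefore the reference evapotranspiration ET0 = 3.19 mm/day.


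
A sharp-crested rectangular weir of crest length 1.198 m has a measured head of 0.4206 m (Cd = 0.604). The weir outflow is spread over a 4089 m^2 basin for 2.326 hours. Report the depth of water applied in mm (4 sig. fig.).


Approach: apply the rectangular weir equation with a volume-to-depth conversion, Q = (2/3)*Cd*L*sqrt(2g)*H^1.5; d = Q*t/A * 1000.
Step 1 — weir discharge:
  Q = (2/3)*0.604*1.198*sqrt(2*9.81)*0.4206^1.5 = 0.582849 m^3/s
Step 2 — volume: V = 0.582849 * 2.326*3600 = 4880.54 m^3
Step 3 — depth: d = V/A * 1000 = 4880.54/4089 * 1000 = 1194 mm
Therefore the depth of water applied = 1194 mm.


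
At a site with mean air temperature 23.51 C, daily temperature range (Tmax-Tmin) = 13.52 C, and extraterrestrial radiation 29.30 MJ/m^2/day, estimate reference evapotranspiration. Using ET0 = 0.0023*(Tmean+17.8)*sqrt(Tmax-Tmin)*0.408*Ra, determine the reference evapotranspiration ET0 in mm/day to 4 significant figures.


ET0 = 0.0023*(23.51+17.8)*sqrt(13.52)*0.408*29.30 = 4.176 mm/day
Therefore the reference evapotranspiration ET0 = 4.176 mm/day.


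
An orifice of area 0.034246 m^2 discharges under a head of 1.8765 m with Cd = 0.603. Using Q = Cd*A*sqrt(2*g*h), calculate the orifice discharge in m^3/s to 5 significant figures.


Q = 0.603 * 0.034246 * sqrt(2*9.81*1.8765) = 0.12530 m^3/s
Therefore the orifice discharge = 0.12530 m^3/s.


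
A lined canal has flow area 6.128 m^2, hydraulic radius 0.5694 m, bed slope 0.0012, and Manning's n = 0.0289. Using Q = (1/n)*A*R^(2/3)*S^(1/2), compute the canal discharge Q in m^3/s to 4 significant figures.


Q = (1/0.0289) * 6.128 * 0.5694^(2/3) * 0.0012^(1/2) = 5.046 m^3/s
Therefore the canal discharge Q = 5.046 m^3/s.


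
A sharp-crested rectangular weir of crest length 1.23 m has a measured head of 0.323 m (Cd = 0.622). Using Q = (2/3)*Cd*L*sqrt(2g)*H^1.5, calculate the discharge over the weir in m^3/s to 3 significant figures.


Q = (2/3)*0.622*1.23*sqrt(2*9.81)*0.323^1.5 = 0.415 m^3/s
Therefore the discharge over the weir = 0.415 m^3/s.


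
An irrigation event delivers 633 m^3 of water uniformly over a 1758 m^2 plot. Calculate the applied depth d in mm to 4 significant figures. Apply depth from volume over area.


Approach: apply depth from volume over area, d = (V/A)*1000.
d = (633 / 1758) * 1000 = 360.1 mm
Therefore the applied depth d = 360.1 mm.


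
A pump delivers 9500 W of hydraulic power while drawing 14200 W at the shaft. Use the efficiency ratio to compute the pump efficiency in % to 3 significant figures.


Approach: apply the efficiency ratio, eta = (P_out/P_in)*100.
eta = (9500 / 14200) * 100 = 66.9 %
Therefore the pump efficiency = 66.9 %.


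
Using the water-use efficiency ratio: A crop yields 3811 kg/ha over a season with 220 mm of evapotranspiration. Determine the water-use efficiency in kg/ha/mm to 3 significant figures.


Approach: apply the water-use efficiency ratio, WUE = yield/ET.
WUE = 3811 / 220 = 17.3 kg/ha/mm
Therefore the water-use efficiency = 17.3 kg/ha/mm.


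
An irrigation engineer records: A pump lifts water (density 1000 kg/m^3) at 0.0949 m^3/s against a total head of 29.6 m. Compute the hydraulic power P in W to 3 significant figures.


Approach: apply the hydraulic power relation, P = rho*g*Q*H.
P = 1000 * 9.81 * 0.0949 * 29.6 = 27600 W
Therefore the hydraulic power P = 27600 W.


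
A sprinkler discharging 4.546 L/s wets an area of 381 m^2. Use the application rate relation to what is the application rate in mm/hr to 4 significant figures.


Approach: apply the application rate relation, rate = (Q/A)*3600.
rate = (4.546 / 381) * 3600 = 42.95 mm/hr
Therefore the application rate = 42.95 mm/hr.


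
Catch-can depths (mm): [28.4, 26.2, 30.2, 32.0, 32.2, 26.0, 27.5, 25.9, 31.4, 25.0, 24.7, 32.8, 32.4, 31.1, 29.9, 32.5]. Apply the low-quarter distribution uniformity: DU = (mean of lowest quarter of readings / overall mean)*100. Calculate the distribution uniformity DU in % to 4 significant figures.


sorted lowest 4 of 16: [24.7, 25.0, 25.9, 26.0] -> mean = 25.4000 mm
overall mean = 29.2625 mm
DU = (25.4000/29.2625)*100 = 86.80 %
Therefore the distribution uniformity DU = 86.80 %.


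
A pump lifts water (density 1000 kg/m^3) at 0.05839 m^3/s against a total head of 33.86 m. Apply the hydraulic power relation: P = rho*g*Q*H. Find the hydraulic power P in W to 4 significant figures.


P = 1000 * 9.81 * 0.05839 * 33.86 = 19400 W
Therefore the hydraulic power P = 19400 W.


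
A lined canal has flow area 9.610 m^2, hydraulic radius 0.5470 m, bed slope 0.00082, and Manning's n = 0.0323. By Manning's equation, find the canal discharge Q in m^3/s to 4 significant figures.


Approach: apply Manning's equation, Q = (1/n)*A*R^(2/3)*S^(1/2).
Q = (1/0.0323) * 9.610 * 0.5470^(2/3) * 0.00082^(1/2) = 5.698 m^3/s
Therefore the canal discharge Q = 5.698 m^3/s.


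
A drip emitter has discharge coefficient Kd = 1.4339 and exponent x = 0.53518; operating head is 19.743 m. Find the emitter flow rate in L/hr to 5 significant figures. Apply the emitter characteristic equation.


Approach: apply the emitter characteristic equation, q = Kd * h^x.
q = 1.4339 * 19.743^0.53518 = 7.0762 L/hr
Therefore the emitter flow rate = 7.0762 L/hr.


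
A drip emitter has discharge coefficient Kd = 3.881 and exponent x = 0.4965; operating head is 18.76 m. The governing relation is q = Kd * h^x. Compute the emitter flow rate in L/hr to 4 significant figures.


q = 3.881 * 18.76^0.4965 = 16.64 L/hr
Therefore the emitter flow rate = 16.64 L/hr.


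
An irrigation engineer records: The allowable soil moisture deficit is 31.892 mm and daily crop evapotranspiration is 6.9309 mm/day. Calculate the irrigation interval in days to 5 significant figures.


Approach: apply the irrigation interval relation, interval = SMD / ETc.
interval = 31.892 / 6.9309 = 4.6014 days
Therefore the irrigation interval = 4.6014 days.


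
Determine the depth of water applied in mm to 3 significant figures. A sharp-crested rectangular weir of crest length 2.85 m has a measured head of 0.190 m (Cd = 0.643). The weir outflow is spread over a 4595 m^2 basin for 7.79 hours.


Approach: apply the rectangular weir equation with a volume-to-depth conversion, Q = (2/3)*Cd*L*sqrt(2g)*H^1.5; d = Q*t/A * 1000.
Step 1 — weir discharge:
  Q = (2/3)*0.643*2.85*sqrt(2*9.81)*0.190^1.5 = 0.44817 m^3/s
Step 2 — volume: V = 0.44817 * 7.79*3600 = 12569 m^3
Step 3 — depth: d = V/A * 1000 = 12569/4595 * 1000 = 2740 mm
Therefore the depth of water applied = 2740 mm.


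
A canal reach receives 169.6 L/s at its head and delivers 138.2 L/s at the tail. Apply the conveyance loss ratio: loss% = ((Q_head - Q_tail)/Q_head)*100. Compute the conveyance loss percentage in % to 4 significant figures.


loss = ((169.6 - 138.2)/169.6)*100 = 18.51 %
Therefore the conveyance loss percentage = 18.51 %.


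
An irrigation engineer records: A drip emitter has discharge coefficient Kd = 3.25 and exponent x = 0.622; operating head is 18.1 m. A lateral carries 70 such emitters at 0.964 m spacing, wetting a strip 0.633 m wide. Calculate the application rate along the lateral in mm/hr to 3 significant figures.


Approach: apply the emitter equation with a lateral mass balance, q = Kd*h^x; Q = n*q; rate = Q/(n*spacing*width).
Step 1 — single emitter flow (q = Kd*h^x):
  q = 3.25 * 18.1^0.622 = 19.686 L/hr
Step 2 — total lateral flow: Q = 70 * 19.686 = 1378.0 L/hr
Step 3 — wetted area: A = 70 * 0.964 * 0.633 = 42.715 m^2
Step 4 — application rate: Q/A = 1378.0/42.715 = 32.3 mm/hr
Therefore the application rate along the lateral = 32.3 mm/hr.


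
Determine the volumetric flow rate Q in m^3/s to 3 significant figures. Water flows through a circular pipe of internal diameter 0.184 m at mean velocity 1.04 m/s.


Approach: apply the continuity equation for pipe flow, Q = A * v with A = pi*(D/2)^2.
A = pi*(0.184/2)^2 = 0.026590 m^2
Q = 0.026590 * 1.04 = 0.0277 m^3/s
Therefore the volumetric flow rate Q = 0.0277 m^3/s.


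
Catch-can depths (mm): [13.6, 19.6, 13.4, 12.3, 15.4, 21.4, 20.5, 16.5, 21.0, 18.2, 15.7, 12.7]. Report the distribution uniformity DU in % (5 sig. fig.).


Approach: apply the low-quarter distribution uniformity, DU = (mean of lowest quarter of readings / overall mean)*100.
sorted lowest 3 of 12: [12.3, 12.7, 13.4] -> mean = 12.80000 mm
overall mean = 16.69167 mm
DU = (12.80000/16.69167)*100 = 76.685 %
Therefore the distribution uniformity DU = 76.685 %.


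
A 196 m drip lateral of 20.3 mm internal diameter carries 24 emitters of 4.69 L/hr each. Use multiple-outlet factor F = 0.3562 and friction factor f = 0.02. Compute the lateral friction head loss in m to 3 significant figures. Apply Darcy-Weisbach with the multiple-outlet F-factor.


Approach: apply Darcy-Weisbach with the multiple-outlet F-factor, Q = n*q/(3600*1000) m^3/s; v = Q/A; hf = F*f*(L/D)*(v^2/(2g)).
Q = 24*4.69/(3600*1000) = 3.1267e-05 m^3/s
A = pi*(20.3e-3/2)^2 = 3.2365e-04 m^2, so v = Q/A = 0.096605 m/s
hf = 0.3562*0.02*(196/0.0203)*(0.096605^2/(2*9.81)) = 0.0327 m
Therefore the lateral friction head loss = 0.0327 m.


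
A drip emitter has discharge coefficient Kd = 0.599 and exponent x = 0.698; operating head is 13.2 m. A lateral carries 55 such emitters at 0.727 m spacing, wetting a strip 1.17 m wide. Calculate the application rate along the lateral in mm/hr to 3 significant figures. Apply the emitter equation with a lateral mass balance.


Approach: apply the emitter equation with a lateral mass balance, q = Kd*h^x; Q = n*q; rate = Q/(n*spacing*width).
Step 1 — single emitter flow (q = Kd*h^x):
  q = 0.599 * 13.2^0.698 = 3.6273 L/hr
Step 2 — total lateral flow: Q = 55 * 3.6273 = 199.50 L/hr
Step 3 — wetted area: A = 55 * 0.727 * 1.17 = 46.782 m^2
Step 4 — application rate: Q/A = 199.50/46.782 = 4.26 mm/hr
Therefore the application rate along the lateral = 4.26 mm/hr.


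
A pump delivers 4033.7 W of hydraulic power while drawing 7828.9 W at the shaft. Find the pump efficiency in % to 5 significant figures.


Approach: apply the efficiency ratio, eta = (P_out/P_in)*100.
eta = (4033.7 / 7828.9) * 100 = 51.523 %
Therefore the pump efficiency = 51.523 %.


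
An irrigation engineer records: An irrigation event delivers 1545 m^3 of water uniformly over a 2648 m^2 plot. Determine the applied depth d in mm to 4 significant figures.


Approach: apply depth from volume over area, d = (V/A)*1000.
d = (1545 / 2648) * 1000 = 583.5 mm
Therefore the applied depth d = 583.5 mm.


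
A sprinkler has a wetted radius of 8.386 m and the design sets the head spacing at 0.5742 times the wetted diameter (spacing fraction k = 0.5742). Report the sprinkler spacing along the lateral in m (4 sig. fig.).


Approach: apply the sprinkler spacing rule (spacing as a fraction of wetted diameter), S = k*(2*R).
S = 0.5742 * (2 * 8.386) = 9.630 m
Therefore the sprinkler spacing along the lateral = 9.630 m.


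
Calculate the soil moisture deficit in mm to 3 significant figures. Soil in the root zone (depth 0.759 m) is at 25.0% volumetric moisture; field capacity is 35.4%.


Approach: apply the soil moisture deficit relation, SMD = (FC - theta)/100 * depth * 1000.
SMD = (35.4 - 25.0)/100 * 0.759 * 1000 = 78.9 mm
Therefore the soil moisture deficit = 78.9 mm.


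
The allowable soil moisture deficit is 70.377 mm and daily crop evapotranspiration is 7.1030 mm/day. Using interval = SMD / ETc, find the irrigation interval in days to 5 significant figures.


interval = 70.377 / 7.1030 = 9.9081 days
Therefore the irrigation interval = 9.9081 days.


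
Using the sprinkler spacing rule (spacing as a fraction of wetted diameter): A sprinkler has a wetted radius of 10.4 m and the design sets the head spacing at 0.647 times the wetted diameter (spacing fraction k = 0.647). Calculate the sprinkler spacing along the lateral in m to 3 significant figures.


Approach: apply the sprinkler spacing rule (spacing as a fraction of wetted diameter), S = k*(2*R).
S = 0.647 * (2 * 10.4) = 13.5 m
Therefore the sprinkler spacing along the lateral = 13.5 m.


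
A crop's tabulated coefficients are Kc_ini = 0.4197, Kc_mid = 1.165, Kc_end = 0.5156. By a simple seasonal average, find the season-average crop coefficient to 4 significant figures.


Approach: apply a simple seasonal average, Kc_avg = (Kc_ini + Kc_mid + Kc_end)/3.
Kc_avg = (0.4197 + 1.165 + 0.5156)/3 = 0.7001
Therefore the season-average crop coefficient = 0.7001.


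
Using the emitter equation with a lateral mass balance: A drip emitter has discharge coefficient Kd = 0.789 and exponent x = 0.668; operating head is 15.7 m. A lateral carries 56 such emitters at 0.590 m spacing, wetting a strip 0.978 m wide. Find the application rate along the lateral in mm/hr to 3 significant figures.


Approach: apply the emitter equation with a lateral mass balance, q = Kd*h^x; Q = n*q; rate = Q/(n*spacing*width).
Step 1 — single emitter flow (q = Kd*h^x):
  q = 0.789 * 15.7^0.668 = 4.9652 L/hr
Step 2 — total lateral flow: Q = 56 * 4.9652 = 278.05 L/hr
Step 3 — wetted area: A = 56 * 0.590 * 0.978 = 32.313 m^2
Step 4 — application rate: Q/A = 278.05/32.313 = 8.60 mm/hr
Therefore the application rate along the lateral = 8.60 mm/hr.
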